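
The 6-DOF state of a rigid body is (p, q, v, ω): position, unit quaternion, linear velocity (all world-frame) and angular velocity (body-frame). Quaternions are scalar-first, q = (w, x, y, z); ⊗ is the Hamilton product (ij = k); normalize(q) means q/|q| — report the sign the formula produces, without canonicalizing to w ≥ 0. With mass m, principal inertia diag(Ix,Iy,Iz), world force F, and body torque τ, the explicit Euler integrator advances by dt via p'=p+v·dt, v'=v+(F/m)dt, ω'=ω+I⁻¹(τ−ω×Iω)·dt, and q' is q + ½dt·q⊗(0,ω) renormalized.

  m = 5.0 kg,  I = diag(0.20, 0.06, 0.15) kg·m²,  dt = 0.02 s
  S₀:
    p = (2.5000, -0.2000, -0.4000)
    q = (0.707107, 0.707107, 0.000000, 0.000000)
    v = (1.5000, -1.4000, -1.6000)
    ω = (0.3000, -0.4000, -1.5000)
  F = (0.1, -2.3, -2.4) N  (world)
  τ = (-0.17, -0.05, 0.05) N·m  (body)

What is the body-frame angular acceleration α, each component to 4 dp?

gyro term ω×Iω = (0.0540, -0.0225, 0.0168)
α = I⁻¹(τ − ω×Iω) = (-1.1200, -0.4583, 0.2213)

α = (-1.1200, -0.4583, 0.2213)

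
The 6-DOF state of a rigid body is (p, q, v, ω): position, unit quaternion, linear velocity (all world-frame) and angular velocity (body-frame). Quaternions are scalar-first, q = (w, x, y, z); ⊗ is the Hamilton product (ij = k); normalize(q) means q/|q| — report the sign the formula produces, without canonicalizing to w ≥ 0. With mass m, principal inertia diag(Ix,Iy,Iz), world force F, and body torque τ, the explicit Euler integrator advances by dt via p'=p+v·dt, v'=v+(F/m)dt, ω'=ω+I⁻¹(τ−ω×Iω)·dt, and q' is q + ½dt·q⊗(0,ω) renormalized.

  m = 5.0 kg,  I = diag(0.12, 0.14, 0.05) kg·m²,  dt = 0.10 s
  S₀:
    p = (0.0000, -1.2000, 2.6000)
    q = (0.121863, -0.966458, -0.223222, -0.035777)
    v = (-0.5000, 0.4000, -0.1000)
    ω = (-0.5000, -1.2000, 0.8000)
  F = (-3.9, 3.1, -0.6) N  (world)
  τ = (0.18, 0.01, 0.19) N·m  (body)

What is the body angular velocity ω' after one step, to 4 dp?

ω' = (-0.4220, -1.1729, 1.1560)

precession coupling ω×(Iω) = (0.0864, -0.0280, 0.0120)
angular accel α = (0.7800, 0.2714, 3.5600)
ω' = ω + α·dt = (-0.4220, -1.1729, 1.1560)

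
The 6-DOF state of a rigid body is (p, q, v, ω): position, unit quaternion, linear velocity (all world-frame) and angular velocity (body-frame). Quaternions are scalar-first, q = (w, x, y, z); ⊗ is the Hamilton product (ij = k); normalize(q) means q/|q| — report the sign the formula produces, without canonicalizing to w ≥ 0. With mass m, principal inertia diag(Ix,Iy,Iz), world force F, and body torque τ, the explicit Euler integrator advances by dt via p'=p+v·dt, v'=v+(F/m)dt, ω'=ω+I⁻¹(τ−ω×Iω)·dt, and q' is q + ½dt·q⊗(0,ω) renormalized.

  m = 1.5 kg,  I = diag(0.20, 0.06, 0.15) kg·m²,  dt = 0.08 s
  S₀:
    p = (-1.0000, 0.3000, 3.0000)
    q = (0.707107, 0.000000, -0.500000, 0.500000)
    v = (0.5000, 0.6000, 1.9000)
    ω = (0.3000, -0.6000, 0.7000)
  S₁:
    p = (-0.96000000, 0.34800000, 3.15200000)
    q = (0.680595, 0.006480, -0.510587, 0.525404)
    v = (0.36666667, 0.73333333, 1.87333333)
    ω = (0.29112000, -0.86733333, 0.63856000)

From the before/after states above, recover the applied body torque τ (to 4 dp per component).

rate change Δω = (-0.00888000, -0.26733333, -0.06144000)
τ = I·(Δω/dt) + ω₀×(Iω₀) = (-0.0600, -0.1900, -0.0900)

τ = (-0.0600, -0.1900, -0.0900)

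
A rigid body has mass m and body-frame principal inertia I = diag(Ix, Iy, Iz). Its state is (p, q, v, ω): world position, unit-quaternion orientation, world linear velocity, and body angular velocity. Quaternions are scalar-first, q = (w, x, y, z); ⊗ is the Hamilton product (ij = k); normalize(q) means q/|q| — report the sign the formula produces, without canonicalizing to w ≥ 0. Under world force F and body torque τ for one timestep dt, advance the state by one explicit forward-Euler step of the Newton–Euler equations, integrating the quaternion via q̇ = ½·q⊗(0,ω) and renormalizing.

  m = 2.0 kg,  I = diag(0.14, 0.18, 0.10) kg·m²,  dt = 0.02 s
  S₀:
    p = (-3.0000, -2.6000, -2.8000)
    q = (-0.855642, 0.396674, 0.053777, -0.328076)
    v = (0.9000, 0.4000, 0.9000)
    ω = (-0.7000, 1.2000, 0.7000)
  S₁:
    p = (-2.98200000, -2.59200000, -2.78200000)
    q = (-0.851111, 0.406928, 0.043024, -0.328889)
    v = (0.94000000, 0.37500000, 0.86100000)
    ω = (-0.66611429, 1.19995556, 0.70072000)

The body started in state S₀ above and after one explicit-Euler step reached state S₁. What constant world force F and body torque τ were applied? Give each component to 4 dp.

F = (4.0000, -2.5000, -3.9000)
τ = (0.1700, -0.0200, -0.0300)

Δv = v₁−v₀ = (0.04000000, -0.02500000, -0.03900000)
m·(v₁−v₀)/dt = (4.0000, -2.5000, -3.9000)
rate change Δω = (0.03388571, -0.00004444, 0.00072000)
gyro term ω₀×Iω₀ = (-0.0672, -0.0196, -0.0336)
applied torque τ = (0.1700, -0.0200, -0.0300)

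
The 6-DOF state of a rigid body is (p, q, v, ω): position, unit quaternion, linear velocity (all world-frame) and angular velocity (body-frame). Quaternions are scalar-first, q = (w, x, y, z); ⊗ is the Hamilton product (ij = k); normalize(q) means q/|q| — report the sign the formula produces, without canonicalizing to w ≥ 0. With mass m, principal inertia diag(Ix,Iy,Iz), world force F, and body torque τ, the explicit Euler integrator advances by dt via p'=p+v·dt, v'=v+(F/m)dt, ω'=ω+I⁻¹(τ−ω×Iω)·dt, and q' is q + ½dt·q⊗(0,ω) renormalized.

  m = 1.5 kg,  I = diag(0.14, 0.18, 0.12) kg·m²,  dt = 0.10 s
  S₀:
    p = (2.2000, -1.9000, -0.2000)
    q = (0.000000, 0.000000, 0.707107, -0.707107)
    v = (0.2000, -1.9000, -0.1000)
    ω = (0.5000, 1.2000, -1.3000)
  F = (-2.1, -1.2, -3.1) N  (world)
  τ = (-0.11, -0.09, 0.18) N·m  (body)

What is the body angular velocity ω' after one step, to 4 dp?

ω' = (0.3546, 1.1572, -1.1700)

(τ − ω×Iω)/I = (-1.4543, -0.4278, 1.3000)
ω + α·dt = (0.3546, 1.1572, -1.1700)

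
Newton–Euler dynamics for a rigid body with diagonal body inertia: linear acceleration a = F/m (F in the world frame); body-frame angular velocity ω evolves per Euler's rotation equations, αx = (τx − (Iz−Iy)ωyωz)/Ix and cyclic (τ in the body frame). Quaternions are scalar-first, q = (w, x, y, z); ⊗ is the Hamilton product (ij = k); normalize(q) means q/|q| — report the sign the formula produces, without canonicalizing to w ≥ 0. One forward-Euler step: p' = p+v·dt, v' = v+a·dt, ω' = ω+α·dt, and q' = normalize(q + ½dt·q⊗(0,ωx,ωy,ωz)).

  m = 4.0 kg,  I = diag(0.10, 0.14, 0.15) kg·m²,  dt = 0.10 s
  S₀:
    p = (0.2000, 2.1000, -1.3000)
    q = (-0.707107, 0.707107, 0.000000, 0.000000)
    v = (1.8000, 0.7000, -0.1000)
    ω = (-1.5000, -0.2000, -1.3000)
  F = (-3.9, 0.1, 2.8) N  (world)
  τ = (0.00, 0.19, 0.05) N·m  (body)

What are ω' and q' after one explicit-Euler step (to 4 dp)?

ω' = (-1.5026, 0.0054, -1.2747)
q' = (-0.6508, 0.7564, 0.0528, 0.0387)

ω×(Iω) gyroscopic = (0.0026, -0.0975, 0.0120)
α = I⁻¹(τ − ω×Iω) = (-0.0260, 2.0536, 0.2533)
ω + α·dt = (-1.5026, 0.0054, -1.2747)
2q̇ = q⊗(0,ω) = (1.0606605, 1.0606605, 1.0606605, 0.7778177)
updated quaternion q' = (-0.6508, 0.7564, 0.0528, 0.0387)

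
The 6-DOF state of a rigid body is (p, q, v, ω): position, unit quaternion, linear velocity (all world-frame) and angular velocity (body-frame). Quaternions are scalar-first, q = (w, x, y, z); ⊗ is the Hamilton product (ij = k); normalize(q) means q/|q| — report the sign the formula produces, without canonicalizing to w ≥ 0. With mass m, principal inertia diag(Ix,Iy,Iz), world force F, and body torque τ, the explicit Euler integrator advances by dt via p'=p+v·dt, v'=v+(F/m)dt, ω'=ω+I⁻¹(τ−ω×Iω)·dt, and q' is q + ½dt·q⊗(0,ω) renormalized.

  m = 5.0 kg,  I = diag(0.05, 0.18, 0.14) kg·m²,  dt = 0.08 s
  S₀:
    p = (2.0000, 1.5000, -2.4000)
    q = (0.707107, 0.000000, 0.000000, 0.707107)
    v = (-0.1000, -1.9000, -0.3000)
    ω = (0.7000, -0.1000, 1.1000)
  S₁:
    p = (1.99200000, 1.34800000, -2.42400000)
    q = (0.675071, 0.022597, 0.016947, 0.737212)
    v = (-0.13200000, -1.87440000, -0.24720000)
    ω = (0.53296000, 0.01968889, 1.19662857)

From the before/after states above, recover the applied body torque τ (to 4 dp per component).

τ = (-0.1000, 0.2000, 0.1600)

rate change Δω = (-0.16704000, 0.11968889, 0.09662857)
precession coupling = (0.0044, -0.0693, -0.0091)
τ = I·(Δω/dt) + ω₀×(Iω₀) = (-0.1000, 0.2000, 0.1600)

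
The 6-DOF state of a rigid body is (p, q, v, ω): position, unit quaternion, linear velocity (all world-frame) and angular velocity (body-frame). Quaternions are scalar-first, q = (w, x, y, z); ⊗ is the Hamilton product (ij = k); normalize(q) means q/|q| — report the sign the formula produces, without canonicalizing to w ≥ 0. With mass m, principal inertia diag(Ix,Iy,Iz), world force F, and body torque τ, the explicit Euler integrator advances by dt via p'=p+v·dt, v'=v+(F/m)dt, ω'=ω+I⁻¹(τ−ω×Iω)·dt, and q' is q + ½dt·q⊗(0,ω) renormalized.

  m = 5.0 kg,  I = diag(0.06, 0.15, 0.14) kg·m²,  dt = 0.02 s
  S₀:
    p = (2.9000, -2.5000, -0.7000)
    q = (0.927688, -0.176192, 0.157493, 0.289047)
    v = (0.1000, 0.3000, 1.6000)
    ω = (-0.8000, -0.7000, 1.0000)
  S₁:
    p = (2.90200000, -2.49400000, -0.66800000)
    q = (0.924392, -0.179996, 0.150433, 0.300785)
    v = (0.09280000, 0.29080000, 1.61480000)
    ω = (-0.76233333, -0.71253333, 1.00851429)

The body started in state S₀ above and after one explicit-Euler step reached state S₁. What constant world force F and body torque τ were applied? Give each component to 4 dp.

F = (-1.8000, -2.3000, 3.7000)
τ = (0.1200, -0.0300, 0.1100)

ω₁ − ω₀ = (0.03766667, -0.01253333, 0.00851429)
precession coupling = (0.0070, 0.0640, 0.0504)
τ = I·(Δω/dt) + ω₀×(Iω₀) = (0.1200, -0.0300, 0.1100)
velocity change Δv = (-0.00720000, -0.00920000, 0.01480000)
applied force F = (-1.8000, -2.3000, 3.7000)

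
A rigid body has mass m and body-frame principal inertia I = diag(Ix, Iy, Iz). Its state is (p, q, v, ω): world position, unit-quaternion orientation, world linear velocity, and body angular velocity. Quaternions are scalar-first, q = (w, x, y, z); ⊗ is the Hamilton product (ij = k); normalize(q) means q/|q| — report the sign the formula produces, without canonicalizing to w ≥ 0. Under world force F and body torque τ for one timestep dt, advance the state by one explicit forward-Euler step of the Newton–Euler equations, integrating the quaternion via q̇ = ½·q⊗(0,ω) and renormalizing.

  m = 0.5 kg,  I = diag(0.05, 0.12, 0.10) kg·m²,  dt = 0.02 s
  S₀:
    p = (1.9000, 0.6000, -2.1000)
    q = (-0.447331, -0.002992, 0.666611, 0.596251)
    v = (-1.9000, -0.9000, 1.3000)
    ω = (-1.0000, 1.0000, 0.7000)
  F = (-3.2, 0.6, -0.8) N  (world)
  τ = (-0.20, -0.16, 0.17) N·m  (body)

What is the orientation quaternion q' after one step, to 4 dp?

q' = (-0.4581, 0.0002, 0.6561, 0.5997)

2q̇ = q⊗(0,ω) = (-1.0869787, 0.3177077, -1.0414876, 0.3504873)
updated quaternion q' = (-0.4581, 0.0002, 0.6561, 0.5997)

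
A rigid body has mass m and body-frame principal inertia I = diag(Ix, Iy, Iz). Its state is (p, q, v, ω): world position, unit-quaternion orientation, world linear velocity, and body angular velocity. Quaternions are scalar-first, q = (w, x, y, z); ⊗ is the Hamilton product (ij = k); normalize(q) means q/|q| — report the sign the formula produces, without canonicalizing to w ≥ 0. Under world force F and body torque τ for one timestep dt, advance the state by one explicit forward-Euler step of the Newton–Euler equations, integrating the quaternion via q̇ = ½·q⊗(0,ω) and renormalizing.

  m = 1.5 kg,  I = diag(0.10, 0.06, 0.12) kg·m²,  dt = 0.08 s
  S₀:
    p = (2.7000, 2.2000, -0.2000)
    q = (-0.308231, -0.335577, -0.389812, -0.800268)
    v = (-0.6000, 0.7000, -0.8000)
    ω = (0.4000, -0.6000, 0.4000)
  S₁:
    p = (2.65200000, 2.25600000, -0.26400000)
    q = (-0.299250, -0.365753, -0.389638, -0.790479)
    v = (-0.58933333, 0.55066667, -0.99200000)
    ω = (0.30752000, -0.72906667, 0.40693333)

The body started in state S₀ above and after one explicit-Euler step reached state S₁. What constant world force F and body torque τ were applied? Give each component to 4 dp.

F = (0.2000, -2.8000, -3.6000)
τ = (-0.1300, -0.1000, 0.0200)

Δv = v₁−v₀ = (0.01066667, -0.14933333, -0.19200000)
applied force F = (0.2000, -2.8000, -3.6000)
ω₁ − ω₀ = (-0.09248000, -0.12906667, 0.00693333)
precession coupling = (-0.0144, -0.0032, 0.0096)
I·α + gyro = (-0.1300, -0.1000, 0.0200)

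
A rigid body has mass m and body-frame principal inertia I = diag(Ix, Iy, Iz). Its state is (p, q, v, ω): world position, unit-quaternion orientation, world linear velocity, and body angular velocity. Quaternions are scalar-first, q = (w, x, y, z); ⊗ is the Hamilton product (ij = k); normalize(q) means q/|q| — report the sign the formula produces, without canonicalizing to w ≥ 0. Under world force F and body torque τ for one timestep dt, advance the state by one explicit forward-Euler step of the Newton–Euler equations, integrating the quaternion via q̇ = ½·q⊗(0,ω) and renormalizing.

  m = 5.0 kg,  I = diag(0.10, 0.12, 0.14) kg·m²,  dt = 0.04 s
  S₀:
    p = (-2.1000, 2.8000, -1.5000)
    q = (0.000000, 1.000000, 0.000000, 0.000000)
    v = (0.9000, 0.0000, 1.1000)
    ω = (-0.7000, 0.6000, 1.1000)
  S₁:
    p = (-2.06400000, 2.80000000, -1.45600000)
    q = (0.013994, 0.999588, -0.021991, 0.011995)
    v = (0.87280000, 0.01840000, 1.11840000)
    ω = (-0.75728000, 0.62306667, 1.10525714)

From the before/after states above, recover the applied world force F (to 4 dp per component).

v₁ − v₀ = (-0.02720000, 0.01840000, 0.01840000)
applied force F = (-3.4000, 2.3000, 2.3000)

F = (-3.4000, 2.3000, 2.3000)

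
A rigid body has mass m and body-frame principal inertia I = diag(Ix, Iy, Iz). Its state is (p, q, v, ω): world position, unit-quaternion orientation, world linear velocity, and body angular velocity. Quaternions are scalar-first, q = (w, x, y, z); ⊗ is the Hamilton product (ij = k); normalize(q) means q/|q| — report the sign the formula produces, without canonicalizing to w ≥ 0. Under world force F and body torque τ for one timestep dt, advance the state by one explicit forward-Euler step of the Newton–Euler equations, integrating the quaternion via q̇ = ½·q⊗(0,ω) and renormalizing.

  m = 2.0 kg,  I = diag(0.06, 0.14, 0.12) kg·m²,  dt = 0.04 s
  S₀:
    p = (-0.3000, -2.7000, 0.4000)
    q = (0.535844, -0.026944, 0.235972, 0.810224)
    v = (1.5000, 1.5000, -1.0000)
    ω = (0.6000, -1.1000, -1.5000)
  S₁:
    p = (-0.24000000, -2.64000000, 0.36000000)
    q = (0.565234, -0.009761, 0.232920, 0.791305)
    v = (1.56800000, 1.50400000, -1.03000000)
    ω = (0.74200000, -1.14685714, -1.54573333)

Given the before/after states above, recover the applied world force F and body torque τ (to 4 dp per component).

v₁ − v₀ = (0.06800000, 0.00400000, -0.03000000)
F = m·Δv/dt = (3.4000, 0.2000, -1.5000)
rate change Δω = (0.14200000, -0.04685714, -0.04573333)
precession coupling = (-0.0330, 0.0540, -0.0528)
applied torque τ = (0.1800, -0.1100, -0.1900)

F = (3.4000, 0.2000, -1.5000)
τ = (0.1800, -0.1100, -0.1900)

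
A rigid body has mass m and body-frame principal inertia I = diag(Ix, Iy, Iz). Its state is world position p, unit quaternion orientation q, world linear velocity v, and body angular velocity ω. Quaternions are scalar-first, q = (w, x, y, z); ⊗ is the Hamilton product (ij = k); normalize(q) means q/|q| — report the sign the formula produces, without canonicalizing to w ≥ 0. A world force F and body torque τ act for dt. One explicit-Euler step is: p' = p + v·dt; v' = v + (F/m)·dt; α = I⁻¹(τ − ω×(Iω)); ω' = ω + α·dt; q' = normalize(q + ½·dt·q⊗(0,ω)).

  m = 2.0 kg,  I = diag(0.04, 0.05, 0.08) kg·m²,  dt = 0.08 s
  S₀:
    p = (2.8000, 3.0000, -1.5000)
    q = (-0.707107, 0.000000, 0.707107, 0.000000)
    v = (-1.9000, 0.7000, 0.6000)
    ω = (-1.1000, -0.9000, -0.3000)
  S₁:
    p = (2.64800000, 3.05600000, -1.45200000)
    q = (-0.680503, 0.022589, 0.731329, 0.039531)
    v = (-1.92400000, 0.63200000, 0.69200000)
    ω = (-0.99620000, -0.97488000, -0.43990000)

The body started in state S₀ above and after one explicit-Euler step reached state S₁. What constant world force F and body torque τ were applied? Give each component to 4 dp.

F = (-0.6000, -1.7000, 2.3000)
τ = (0.0600, -0.0600, -0.1300)

ω₁ − ω₀ = (0.10380000, -0.07488000, -0.13990000)
I·α + gyro = (0.0600, -0.0600, -0.1300)
Δv = v₁−v₀ = (-0.02400000, -0.06800000, 0.09200000)
m·(v₁−v₀)/dt = (-0.6000, -1.7000, 2.3000)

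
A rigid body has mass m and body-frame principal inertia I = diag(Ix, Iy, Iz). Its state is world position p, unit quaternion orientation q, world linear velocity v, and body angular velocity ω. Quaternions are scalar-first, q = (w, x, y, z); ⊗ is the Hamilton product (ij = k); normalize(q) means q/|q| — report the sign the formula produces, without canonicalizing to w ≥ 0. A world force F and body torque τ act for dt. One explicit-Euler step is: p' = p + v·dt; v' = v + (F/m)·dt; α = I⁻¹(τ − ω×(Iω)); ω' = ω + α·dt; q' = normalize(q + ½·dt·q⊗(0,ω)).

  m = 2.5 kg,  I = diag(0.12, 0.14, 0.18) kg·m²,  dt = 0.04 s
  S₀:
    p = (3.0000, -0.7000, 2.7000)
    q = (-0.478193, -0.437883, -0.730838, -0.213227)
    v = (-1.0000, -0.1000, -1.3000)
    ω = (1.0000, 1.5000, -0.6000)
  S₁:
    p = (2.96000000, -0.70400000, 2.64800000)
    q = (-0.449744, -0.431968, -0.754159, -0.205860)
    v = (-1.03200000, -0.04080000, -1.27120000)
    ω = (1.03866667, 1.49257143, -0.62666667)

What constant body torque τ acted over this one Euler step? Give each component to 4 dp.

τ = (0.0800, 0.0100, -0.0900)

rate change Δω = (0.03866667, -0.00742857, -0.02666667)
gyro term ω₀×Iω₀ = (-0.0360, 0.0360, 0.0300)
applied torque τ = (0.0800, 0.0100, -0.0900)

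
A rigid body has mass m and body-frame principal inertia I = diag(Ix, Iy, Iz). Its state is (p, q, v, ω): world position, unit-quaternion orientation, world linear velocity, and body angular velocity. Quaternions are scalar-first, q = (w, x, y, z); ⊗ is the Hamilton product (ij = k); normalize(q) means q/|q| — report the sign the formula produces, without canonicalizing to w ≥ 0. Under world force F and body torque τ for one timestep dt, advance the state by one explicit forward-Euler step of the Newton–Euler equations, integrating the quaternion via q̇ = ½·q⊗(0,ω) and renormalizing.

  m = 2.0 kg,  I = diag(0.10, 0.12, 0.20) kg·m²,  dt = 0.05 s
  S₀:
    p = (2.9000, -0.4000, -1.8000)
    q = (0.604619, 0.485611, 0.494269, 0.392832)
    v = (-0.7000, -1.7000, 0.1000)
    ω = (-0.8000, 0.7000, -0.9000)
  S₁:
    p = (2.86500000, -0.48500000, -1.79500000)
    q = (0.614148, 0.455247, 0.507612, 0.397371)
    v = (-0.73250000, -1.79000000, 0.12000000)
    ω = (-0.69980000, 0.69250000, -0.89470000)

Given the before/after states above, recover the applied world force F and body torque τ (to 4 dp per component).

F = (-1.3000, -3.6000, 0.8000)
τ = (0.1500, -0.0900, 0.0100)

v₁ − v₀ = (-0.03250000, -0.09000000, 0.02000000)
m·(v₁−v₀)/dt = (-1.3000, -3.6000, 0.8000)
ω₁ − ω₀ = (0.10020000, -0.00750000, 0.00530000)
gyro term ω₀×Iω₀ = (-0.0504, -0.0720, -0.0112)
I·α + gyro = (0.1500, -0.0900, 0.0100)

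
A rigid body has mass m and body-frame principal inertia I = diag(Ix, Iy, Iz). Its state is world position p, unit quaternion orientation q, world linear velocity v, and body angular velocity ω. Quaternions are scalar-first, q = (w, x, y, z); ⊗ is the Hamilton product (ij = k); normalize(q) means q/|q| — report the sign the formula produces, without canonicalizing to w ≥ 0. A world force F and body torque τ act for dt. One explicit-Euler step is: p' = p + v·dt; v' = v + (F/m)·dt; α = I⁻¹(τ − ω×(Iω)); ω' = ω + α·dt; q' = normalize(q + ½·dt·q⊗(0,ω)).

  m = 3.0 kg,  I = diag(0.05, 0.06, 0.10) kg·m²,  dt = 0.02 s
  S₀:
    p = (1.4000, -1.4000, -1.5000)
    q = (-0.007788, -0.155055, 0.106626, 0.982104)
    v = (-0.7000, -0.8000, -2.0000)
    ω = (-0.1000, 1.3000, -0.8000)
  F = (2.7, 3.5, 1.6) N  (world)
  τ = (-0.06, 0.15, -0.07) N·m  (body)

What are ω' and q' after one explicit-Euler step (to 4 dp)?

ω×(Iω) gyroscopic = (-0.0416, -0.0040, -0.0013)
(τ − ω×Iω)/I = (-0.3680, 2.5667, -0.6870)
ω' = ω + α·dt = (-0.1074, 1.3513, -0.8137)
Hamilton product q⊗(0,ω) = (0.6315639, -1.3612572, -0.2323788, -0.1846785)
q + ½dt·q⊗(0,ω), renormalized = (-0.0015, -0.1686, 0.1043, 0.9801)

ω' = (-0.1074, 1.3513, -0.8137)
q' = (-0.0015, -0.1686, 0.1043, 0.9801)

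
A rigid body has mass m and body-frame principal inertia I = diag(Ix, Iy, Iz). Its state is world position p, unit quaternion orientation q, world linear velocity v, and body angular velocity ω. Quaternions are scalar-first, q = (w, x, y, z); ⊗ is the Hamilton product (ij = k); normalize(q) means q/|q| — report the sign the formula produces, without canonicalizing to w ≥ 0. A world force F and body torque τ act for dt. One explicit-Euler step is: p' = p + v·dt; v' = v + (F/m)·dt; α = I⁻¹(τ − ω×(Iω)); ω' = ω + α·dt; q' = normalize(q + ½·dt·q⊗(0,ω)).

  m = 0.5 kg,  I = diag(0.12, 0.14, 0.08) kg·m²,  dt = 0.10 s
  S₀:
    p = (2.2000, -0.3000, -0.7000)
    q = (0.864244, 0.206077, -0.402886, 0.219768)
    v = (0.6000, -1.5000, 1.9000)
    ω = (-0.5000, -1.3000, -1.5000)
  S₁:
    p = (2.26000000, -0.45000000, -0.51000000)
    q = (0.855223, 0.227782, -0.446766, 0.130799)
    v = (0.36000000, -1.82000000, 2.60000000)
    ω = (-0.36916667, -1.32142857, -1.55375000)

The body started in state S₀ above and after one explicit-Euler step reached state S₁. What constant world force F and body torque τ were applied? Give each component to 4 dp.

F = (-1.2000, -1.6000, 3.5000)
τ = (0.0400, 0.0000, -0.0300)

Δv = v₁−v₀ = (-0.24000000, -0.32000000, 0.70000000)
F = m·Δv/dt = (-1.2000, -1.6000, 3.5000)
rate change Δω = (0.13083333, -0.02142857, -0.05375000)
precession coupling = (-0.1170, 0.0300, 0.0130)
I·α + gyro = (0.0400, 0.0000, -0.0300)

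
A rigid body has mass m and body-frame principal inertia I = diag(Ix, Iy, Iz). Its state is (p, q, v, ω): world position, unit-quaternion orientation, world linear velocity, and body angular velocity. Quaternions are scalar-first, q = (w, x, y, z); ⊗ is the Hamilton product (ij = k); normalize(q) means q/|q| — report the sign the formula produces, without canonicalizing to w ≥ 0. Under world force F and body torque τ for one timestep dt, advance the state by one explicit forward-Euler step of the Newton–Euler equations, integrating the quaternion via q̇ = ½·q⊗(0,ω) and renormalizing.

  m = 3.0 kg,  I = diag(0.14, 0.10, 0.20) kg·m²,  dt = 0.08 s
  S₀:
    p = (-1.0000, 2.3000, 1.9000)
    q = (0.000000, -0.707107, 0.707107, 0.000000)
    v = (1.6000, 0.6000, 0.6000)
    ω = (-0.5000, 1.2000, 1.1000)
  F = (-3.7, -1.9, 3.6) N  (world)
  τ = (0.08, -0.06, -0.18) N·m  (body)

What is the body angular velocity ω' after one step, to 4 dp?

(τ − ω×Iω)/I = (-0.3714, -0.9300, -1.0200)
ω' = ω + α·dt = (-0.5297, 1.1256, 1.0184)

ω' = (-0.5297, 1.1256, 1.0184)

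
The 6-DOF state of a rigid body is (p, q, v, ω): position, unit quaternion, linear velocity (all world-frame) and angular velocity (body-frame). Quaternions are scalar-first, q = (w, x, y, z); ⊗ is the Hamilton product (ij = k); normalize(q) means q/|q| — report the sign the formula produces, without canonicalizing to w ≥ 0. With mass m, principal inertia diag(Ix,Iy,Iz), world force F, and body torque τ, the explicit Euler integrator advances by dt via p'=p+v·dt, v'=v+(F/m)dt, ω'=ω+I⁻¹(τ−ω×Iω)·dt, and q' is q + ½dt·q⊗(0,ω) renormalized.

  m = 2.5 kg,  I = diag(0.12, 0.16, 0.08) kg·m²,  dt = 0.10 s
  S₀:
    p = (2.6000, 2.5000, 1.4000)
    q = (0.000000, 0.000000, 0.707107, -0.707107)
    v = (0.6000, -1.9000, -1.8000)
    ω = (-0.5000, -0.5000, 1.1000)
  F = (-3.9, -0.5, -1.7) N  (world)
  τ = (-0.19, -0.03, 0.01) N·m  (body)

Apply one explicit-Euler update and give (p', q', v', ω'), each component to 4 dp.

a = (-1.5600, -0.2000, -0.6800)
p' = p + v·dt = (2.6600, 2.3100, 1.2200)
v + (F/m)dt = (0.4440, -1.9200, -1.8680)
α = I⁻¹(τ − ω×Iω) = (-1.9500, -0.0500, 0.0000)
ω' = ω + α·dt = (-0.6950, -0.5050, 1.1000)
q⊗(0,ω) = (1.1313712, 0.4242642, 0.3535535, 0.3535535)
q + ½dt·q⊗(0,ω), renormalized = (0.0564, 0.0212, 0.7232, -0.6880)

p' = (2.6600, 2.3100, 1.2200)
q' = (0.0564, 0.0212, 0.7232, -0.6880)
v' = (0.4440, -1.9200, -1.8680)
ω' = (-0.6950, -0.5050, 1.1000)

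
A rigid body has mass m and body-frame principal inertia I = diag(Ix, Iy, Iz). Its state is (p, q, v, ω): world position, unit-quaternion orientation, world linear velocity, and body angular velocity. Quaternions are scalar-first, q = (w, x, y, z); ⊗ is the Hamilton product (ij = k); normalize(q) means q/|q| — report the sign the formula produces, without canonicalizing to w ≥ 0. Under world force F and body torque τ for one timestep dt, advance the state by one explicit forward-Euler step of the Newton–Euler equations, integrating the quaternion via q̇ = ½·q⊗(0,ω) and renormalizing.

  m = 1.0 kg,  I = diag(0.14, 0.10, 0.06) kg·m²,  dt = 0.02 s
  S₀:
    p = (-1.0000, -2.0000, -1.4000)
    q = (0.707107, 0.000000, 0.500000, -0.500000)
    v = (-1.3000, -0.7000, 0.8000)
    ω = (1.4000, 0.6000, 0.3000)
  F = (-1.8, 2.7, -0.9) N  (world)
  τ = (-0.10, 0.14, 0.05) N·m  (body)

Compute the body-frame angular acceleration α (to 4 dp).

precession coupling ω×(Iω) = (-0.0072, 0.0336, -0.0336)
(τ − ω×Iω)/I = (-0.6629, 1.0640, 1.3933)

α = (-0.6629, 1.0640, 1.3933)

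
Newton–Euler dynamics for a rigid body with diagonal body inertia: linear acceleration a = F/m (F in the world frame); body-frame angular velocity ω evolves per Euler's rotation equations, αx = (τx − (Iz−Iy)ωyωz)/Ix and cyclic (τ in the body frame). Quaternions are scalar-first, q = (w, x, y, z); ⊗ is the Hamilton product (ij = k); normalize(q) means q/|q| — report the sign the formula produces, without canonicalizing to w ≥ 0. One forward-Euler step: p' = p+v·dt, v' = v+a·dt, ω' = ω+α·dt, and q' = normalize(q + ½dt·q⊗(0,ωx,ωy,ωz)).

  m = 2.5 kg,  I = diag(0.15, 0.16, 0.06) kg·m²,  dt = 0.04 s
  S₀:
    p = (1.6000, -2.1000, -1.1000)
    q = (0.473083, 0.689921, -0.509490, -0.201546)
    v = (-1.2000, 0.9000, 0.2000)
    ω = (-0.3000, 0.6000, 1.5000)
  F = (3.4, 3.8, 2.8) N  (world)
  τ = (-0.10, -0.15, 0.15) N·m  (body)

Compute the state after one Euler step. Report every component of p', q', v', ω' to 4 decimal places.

ω×(Iω) gyroscopic = (-0.0900, -0.0405, -0.0018)
(τ − ω×Iω)/I = (-0.0667, -0.6844, 2.5300)
ω + α·dt = (-0.3027, 0.5726, 1.6012)
q⊗(0,ω) = (0.8149893, -0.7852323, -0.6905679, 0.9707301)
q + ½dt·q⊗(0,ω), renormalized = (0.4891, 0.6739, -0.5230, -0.1820)
linear accel F/m = (1.3600, 1.5200, 1.1200)
p' = p + v·dt = (1.5520, -2.0640, -1.0920)
v + (F/m)dt = (-1.1456, 0.9608, 0.2448)

p' = (1.5520, -2.0640, -1.0920)
q' = (0.4891, 0.6739, -0.5230, -0.1820)
v' = (-1.1456, 0.9608, 0.2448)
ω' = (-0.3027, 0.5726, 1.6012)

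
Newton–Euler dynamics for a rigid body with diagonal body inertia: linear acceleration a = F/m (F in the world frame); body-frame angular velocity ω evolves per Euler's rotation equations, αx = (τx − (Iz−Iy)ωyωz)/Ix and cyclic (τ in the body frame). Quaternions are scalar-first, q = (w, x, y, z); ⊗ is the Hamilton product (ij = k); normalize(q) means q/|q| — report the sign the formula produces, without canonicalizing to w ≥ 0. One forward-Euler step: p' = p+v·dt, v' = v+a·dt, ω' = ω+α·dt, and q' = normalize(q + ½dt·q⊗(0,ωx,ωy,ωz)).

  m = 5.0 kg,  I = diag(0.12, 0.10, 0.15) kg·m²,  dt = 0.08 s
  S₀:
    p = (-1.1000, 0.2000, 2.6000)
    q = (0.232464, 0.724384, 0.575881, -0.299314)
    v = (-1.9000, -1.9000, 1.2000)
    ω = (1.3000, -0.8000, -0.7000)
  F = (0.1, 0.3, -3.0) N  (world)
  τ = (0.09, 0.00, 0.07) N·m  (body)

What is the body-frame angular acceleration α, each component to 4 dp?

ω×(Iω) gyroscopic = (0.0280, 0.0273, 0.0208)
(τ − ω×Iω)/I = (0.5167, -0.2730, 0.3280)

α = (0.5167, -0.2730, 0.3280)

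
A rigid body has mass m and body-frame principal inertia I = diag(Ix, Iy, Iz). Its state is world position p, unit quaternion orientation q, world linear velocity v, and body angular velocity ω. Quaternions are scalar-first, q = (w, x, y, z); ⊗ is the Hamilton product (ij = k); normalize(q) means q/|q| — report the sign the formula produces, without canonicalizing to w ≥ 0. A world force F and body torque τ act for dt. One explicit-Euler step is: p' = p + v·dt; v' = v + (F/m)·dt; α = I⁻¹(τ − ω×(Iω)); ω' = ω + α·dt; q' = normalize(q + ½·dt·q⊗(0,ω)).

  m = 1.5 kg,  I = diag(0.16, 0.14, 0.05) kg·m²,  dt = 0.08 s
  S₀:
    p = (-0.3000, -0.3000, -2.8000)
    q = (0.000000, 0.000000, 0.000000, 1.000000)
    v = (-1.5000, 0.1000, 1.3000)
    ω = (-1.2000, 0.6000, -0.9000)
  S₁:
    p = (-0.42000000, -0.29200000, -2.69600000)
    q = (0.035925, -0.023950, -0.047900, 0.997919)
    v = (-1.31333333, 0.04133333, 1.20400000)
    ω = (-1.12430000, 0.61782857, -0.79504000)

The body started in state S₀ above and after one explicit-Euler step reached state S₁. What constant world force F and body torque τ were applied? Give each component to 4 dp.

F = (3.5000, -1.1000, -1.8000)
τ = (0.2000, 0.1500, 0.0800)

Δω = ω₁−ω₀ = (0.07570000, 0.01782857, 0.10496000)
ω₀×(Iω₀) = (0.0486, 0.1188, 0.0144)
τ = I·(Δω/dt) + ω₀×(Iω₀) = (0.2000, 0.1500, 0.0800)
Δv = v₁−v₀ = (0.18666667, -0.05866667, -0.09600000)
F = m·Δv/dt = (3.5000, -1.1000, -1.8000)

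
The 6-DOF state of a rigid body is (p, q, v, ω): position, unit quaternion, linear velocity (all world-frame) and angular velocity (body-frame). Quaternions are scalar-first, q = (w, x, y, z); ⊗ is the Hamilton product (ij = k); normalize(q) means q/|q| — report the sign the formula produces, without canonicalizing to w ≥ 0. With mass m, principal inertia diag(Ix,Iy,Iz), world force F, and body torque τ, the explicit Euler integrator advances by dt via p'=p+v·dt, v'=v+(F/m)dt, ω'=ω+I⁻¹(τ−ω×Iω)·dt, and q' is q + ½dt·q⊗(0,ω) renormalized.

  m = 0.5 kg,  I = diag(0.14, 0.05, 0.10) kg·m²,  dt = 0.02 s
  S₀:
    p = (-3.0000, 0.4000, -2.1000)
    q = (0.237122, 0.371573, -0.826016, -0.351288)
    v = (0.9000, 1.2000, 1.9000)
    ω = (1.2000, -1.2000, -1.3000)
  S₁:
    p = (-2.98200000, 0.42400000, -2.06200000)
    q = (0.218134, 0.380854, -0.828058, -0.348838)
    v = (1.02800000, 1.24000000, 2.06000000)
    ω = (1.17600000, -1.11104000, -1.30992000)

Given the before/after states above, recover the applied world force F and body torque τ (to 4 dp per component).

v₁ − v₀ = (0.12800000, 0.04000000, 0.16000000)
m·(v₁−v₀)/dt = (3.2000, 1.0000, 4.0000)
Δω = ω₁−ω₀ = (-0.02400000, 0.08896000, -0.00992000)
ω₀×(Iω₀) = (0.0780, -0.0624, 0.1296)
I·α + gyro = (-0.0900, 0.1600, 0.0800)

F = (3.2000, 1.0000, 4.0000)
τ = (-0.0900, 0.1600, 0.0800)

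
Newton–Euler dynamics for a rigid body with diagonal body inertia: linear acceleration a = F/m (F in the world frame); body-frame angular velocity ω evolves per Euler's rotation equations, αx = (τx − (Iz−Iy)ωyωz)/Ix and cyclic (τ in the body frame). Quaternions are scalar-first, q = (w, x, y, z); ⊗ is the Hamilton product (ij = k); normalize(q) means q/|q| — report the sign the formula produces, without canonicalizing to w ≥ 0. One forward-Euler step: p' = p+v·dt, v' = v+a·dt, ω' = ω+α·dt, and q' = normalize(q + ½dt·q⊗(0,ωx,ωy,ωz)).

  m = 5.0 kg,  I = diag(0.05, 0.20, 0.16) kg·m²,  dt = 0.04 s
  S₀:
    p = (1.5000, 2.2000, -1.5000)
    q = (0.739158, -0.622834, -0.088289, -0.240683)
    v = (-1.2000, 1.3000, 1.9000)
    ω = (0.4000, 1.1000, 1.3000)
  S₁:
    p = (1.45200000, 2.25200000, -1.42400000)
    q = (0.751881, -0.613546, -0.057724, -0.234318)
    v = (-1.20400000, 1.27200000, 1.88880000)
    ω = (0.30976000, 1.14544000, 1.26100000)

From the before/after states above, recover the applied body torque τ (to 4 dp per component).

Δω = ω₁−ω₀ = (-0.09024000, 0.04544000, -0.03900000)
applied torque τ = (-0.1700, 0.1700, -0.0900)

τ = (-0.1700, 0.1700, -0.0900)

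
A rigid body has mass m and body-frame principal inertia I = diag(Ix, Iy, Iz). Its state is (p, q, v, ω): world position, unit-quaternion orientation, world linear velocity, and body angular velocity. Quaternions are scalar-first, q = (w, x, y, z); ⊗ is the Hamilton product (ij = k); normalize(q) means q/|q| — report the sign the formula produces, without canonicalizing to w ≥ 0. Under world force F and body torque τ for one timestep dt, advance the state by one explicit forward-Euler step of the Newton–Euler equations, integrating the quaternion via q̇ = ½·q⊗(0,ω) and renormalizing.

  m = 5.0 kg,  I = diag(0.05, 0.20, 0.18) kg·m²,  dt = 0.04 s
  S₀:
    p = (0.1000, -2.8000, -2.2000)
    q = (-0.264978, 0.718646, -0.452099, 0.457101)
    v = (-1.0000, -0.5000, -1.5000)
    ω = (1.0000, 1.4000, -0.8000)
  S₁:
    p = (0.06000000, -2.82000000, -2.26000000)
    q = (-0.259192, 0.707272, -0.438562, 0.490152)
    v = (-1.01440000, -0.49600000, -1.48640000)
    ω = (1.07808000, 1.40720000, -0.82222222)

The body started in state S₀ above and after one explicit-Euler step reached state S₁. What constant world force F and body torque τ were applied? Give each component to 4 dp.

rate change Δω = (0.07808000, 0.00720000, -0.02222222)
ω₀×(Iω₀) = (0.0224, 0.1040, 0.2100)
applied torque τ = (0.1200, 0.1400, 0.1100)
Δv = v₁−v₀ = (-0.01440000, 0.00400000, 0.01360000)
m·(v₁−v₀)/dt = (-1.8000, 0.5000, 1.7000)

F = (-1.8000, 0.5000, 1.7000)
τ = (0.1200, 0.1400, 0.1100)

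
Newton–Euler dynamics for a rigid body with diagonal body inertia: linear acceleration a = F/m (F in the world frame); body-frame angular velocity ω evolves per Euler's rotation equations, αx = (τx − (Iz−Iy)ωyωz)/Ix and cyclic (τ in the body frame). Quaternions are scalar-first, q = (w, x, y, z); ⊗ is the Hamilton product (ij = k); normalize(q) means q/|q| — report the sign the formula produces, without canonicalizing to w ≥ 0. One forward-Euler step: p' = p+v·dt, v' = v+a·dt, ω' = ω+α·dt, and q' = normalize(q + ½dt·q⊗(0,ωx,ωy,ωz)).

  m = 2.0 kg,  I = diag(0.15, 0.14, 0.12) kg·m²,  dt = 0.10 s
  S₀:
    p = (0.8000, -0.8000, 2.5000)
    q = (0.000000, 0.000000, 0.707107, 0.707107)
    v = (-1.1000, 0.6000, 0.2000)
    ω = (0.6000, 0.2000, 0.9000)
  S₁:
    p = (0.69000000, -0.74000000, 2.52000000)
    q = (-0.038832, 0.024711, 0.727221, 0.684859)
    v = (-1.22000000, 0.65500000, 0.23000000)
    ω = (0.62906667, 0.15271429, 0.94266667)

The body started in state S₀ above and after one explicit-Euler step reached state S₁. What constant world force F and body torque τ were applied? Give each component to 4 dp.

F = (-2.4000, 1.1000, 0.6000)
τ = (0.0400, -0.0500, 0.0500)

rate change Δω = (0.02906667, -0.04728571, 0.04266667)
ω₀×(Iω₀) = (-0.0036, 0.0162, -0.0012)
τ = I·(Δω/dt) + ω₀×(Iω₀) = (0.0400, -0.0500, 0.0500)
v₁ − v₀ = (-0.12000000, 0.05500000, 0.03000000)
m·(v₁−v₀)/dt = (-2.4000, 1.1000, 0.6000)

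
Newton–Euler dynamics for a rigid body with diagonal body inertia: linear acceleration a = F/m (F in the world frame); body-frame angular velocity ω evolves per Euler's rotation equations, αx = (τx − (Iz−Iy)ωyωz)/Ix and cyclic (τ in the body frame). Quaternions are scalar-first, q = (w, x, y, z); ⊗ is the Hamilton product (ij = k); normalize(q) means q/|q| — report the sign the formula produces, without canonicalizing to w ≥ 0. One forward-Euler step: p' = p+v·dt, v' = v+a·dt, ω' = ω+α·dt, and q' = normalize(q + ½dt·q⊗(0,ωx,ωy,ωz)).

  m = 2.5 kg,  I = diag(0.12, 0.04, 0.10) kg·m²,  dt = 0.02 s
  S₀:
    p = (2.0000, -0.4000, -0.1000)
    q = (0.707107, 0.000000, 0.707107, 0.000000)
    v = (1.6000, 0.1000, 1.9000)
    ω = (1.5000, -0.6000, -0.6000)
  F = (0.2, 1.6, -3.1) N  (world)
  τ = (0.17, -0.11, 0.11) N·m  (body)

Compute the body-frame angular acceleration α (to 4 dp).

gyro term ω×Iω = (0.0216, -0.0180, 0.0720)
(τ − ω×Iω)/I = (1.2367, -2.3000, 0.3800)

α = (1.2367, -2.3000, 0.3800)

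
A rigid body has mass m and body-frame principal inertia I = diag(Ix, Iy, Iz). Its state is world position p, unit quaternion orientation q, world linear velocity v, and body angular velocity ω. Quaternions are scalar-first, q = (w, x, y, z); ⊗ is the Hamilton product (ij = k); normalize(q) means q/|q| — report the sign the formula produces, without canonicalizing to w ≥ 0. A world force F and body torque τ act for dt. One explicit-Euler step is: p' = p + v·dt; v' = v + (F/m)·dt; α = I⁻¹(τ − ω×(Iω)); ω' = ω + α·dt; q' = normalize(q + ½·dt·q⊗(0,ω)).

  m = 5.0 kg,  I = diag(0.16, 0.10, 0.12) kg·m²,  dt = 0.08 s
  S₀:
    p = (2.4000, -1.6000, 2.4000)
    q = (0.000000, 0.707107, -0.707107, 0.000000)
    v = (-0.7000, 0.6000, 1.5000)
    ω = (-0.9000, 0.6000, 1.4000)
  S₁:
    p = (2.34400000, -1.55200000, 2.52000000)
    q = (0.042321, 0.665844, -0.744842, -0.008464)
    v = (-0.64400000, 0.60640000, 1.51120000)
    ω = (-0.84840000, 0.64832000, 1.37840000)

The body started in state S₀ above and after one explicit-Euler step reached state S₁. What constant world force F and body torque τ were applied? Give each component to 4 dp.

F = (3.5000, 0.4000, 0.7000)
τ = (0.1200, 0.0100, 0.0000)

velocity change Δv = (0.05600000, 0.00640000, 0.01120000)
applied force F = (3.5000, 0.4000, 0.7000)
Δω = ω₁−ω₀ = (0.05160000, 0.04832000, -0.02160000)
I·α + gyro = (0.1200, 0.0100, 0.0000)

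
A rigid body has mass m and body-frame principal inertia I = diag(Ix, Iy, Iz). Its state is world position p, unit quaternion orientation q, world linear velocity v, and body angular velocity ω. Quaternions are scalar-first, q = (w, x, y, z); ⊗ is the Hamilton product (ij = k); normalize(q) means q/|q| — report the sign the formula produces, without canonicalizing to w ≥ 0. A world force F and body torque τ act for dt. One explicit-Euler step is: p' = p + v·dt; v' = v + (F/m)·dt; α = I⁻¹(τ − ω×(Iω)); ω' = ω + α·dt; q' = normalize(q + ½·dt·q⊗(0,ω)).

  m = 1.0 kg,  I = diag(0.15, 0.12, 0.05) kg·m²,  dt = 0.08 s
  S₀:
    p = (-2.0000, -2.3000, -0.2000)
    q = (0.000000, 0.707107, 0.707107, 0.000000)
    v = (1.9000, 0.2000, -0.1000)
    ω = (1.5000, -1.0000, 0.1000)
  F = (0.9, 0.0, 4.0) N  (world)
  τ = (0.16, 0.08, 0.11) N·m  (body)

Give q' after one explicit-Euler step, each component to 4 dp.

q' = (-0.0141, 0.7081, 0.7024, -0.0705)

2q̇ = q⊗(0,ω) = (-0.3535535, 0.0707107, -0.0707107, -1.7677675)
q + ½dt·q⊗(0,ω), renormalized = (-0.0141, 0.7081, 0.7024, -0.0705)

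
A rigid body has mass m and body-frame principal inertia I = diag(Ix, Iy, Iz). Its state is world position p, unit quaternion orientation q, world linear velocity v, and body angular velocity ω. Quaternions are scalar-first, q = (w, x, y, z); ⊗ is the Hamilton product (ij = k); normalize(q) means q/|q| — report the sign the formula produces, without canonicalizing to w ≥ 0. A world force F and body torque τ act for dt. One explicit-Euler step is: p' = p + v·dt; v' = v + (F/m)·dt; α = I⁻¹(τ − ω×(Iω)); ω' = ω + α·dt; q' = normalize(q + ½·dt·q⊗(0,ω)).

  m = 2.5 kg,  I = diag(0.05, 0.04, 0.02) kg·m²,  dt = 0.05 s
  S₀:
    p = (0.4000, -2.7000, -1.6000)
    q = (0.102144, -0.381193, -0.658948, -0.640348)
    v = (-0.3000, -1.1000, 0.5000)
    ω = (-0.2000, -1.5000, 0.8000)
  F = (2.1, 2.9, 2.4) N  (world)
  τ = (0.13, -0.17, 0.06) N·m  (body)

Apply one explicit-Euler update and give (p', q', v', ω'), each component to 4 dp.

p' = (0.3850, -2.7550, -1.5750)
q' = (0.0883, -0.4185, -0.6514, -0.6267)
v' = (-0.2580, -1.0420, 0.5480)
ω' = (-0.0940, -1.7065, 0.9575)

a = F/m = (0.8400, 1.1600, 0.9600)
new position p' = (0.3850, -2.7550, -1.5750)
v + (F/m)dt = (-0.2580, -1.0420, 0.5480)
α = I⁻¹(τ − ω×Iω) = (2.1200, -4.1300, 3.1500)
new body rate ω' = (-0.0940, -1.7065, 0.9575)
q⊗(0,ω) = (-0.5523822, -1.5081092, 0.2798080, 0.5217151)
q + ½dt·q⊗(0,ω), renormalized = (0.0883, -0.4185, -0.6514, -0.6267)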